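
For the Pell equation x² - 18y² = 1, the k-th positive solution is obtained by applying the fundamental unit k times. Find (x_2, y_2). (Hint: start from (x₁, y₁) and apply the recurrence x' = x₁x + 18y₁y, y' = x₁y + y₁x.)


Step 1: Find the fundamental solution (x₁, y₁) of x² - 18y² = 1.
  Expand √18 as a continued fraction. a₀ = ⌊√18⌋ = 4; iterate m_{k+1} = d_k·a_k − m_k, d_{k+1} = (18 − m_{k+1}²)/d_k, a_{k+1} = ⌊(a₀ + m_{k+1})/d_{k+1}⌋ (starting m₀ = 0, d₀ = 1), with convergents p_k = a_k·p_{k-1} + p_{k-2}, q_k = a_k·q_{k-1} + q_{k-2} (p₋₁ = 1, q₋₁ = 0):
  k = 0: a₀ = 4; p₀/q₀ = 4/1; p₀² − 18·q₀² = 16 − 18 = -2.
  k = 1: m = 4, d = 2, a = ⌊(4 + 4)/2⌋ = 4; p/q = (4·4 + 1)/(4·1 + 0) = 17/4; p² − 18·q² = 289 − 288 = 1.
  The first convergent with p² − 18·q² = 1 gives the fundamental solution (x₁, y₁) = (17, 4).
Step 2: Apply the recurrence (x_{n+1}, y_{n+1}) = (x₁x_n + 18y₁y_n, x₁y_n + y₁x_n) repeatedly.
  From (x_1, y_1) = (17, 4): x_2 = 17·17 + 18·4·4 = 577; y_2 = 17·4 + 4·17 = 136.
Step 3: Verify x_2² - 18·y_2² = 332929 - 332928 = 1 (should be 1). ✓

(x_1, y_1) = (17, 4); (x_2, y_2) = (577, 136).


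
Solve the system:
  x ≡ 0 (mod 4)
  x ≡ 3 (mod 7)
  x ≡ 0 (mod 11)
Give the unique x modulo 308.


Moduli 4, 7, 11 are pairwise coprime; by CRT there is a unique solution modulo M = 4 · 7 · 11 = 308.
Solve pairwise, accumulating the modulus:
  Start with x ≡ 0 (mod 4).
  Combine with x ≡ 3 (mod 7): since gcd(4, 7) = 1, we get a unique residue mod 28.
    Write x = 0 + 4·t and substitute into x ≡ 3 (mod 7): 4·t ≡ 3 − 0 = 3 (mod 7).
    The inverse of 4 mod 7 is 2 (since 4·2 = 8 = 1·7 + 1), so t ≡ 2·3 = 6 ≡ 6 (mod 7).
    Then x = 0 + 4·6 = 24, valid modulo lcm(4, 7) = 28: x ≡ 24 (mod 28).
  Combine with x ≡ 0 (mod 11): since gcd(28, 11) = 1, we get a unique residue mod 308.
    Write x = 24 + 28·t and substitute into x ≡ 0 (mod 11): 28·t ≡ 0 − 24 = -24 (mod 11).
    Reduce coefficients mod 11: 6·t ≡ 9 (mod 11).
    The inverse of 6 mod 11 is 2 (since 6·2 = 12 = 1·11 + 1), so t ≡ 2·9 = 18 ≡ 7 (mod 11).
    Then x = 24 + 28·7 = 220, valid modulo lcm(28, 11) = 308: x ≡ 220 (mod 308).
Verify: 220 mod 4 = 0 ✓, 220 mod 7 = 3 ✓, 220 mod 11 = 0 ✓.

x ≡ 220 (mod 308).


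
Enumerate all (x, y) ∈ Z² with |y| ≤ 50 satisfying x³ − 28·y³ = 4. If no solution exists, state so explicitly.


The equation is x³ - 28y³ = 4. For fixed y, x³ = 28·y³ + 4, so a solution requires the RHS to be a perfect cube.
Strategy: iterate y from -50 to 50, compute RHS = 28·y³ + 4, and check whether it is a (positive or negative) perfect cube.
Check small values of y:
  y = 0: RHS = 4 is not a perfect cube.
  y = 1: RHS = 32 is not a perfect cube.
  y = -1: RHS = -24 is not a perfect cube.
  y = 2: RHS = 228 is not a perfect cube.
  y = -2: RHS = -220 is not a perfect cube.
  y = 3: RHS = 760 is not a perfect cube.
  y = -3: RHS = -752 is not a perfect cube.
Continuing the search up to |y| = 50 finds no solutions either.
No (x, y) in the scanned range satisfies the equation.

No integer solutions with |y| ≤ 50.


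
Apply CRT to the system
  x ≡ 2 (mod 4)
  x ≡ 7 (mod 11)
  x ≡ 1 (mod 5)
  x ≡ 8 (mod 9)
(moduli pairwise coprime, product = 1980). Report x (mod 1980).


Product of moduli M = 4 · 11 · 5 · 9 = 1980.
Merge one congruence at a time:
  Start: x ≡ 2 (mod 4).
  Combine with x ≡ 7 (mod 11); new modulus lcm = 44.
    Write x = 2 + 4·t and substitute into x ≡ 7 (mod 11): 4·t ≡ 7 − 2 = 5 (mod 11).
    The inverse of 4 mod 11 is 3 (since 4·3 = 12 = 1·11 + 1), so t ≡ 3·5 = 15 ≡ 4 (mod 11).
    Then x = 2 + 4·4 = 18, valid modulo lcm(4, 11) = 44: x ≡ 18 (mod 44).
  Combine with x ≡ 1 (mod 5); new modulus lcm = 220.
    Write x = 18 + 44·t and substitute into x ≡ 1 (mod 5): 44·t ≡ 1 − 18 = -17 (mod 5).
    Reduce coefficients mod 5: 4·t ≡ 3 (mod 5).
    The inverse of 4 mod 5 is 4 (since 4·4 = 16 = 3·5 + 1), so t ≡ 4·3 = 12 ≡ 2 (mod 5).
    Then x = 18 + 44·2 = 106, valid modulo lcm(44, 5) = 220: x ≡ 106 (mod 220).
  Combine with x ≡ 8 (mod 9); new modulus lcm = 1980.
    Write x = 106 + 220·t and substitute into x ≡ 8 (mod 9): 220·t ≡ 8 − 106 = -98 (mod 9).
    Reduce coefficients mod 9: 4·t ≡ 1 (mod 9).
    The inverse of 4 mod 9 is 7 (since 4·7 = 28 = 3·9 + 1), so t ≡ 7·1 = 7 ≡ 7 (mod 9).
    Then x = 106 + 220·7 = 1646, valid modulo lcm(220, 9) = 1980: x ≡ 1646 (mod 1980).
Verify against each original: 1646 mod 4 = 2, 1646 mod 11 = 7, 1646 mod 5 = 1, 1646 mod 9 = 8.

x ≡ 1646 (mod 1980).


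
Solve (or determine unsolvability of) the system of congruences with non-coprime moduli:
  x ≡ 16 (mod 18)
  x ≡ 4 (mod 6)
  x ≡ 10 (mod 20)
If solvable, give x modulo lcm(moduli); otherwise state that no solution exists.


Moduli 18, 6, 20 are not pairwise coprime, so CRT works modulo lcm(m_i) when all pairwise compatibility conditions hold.
Pairwise compatibility: gcd(m_i, m_j) must divide a_i - a_j for every pair.
Merge one congruence at a time:
  Start: x ≡ 16 (mod 18).
  Combine with x ≡ 4 (mod 6): gcd(18, 6) = 6; 4 - 16 = -12, which IS divisible by 6, so compatible.
    Write x = 16 + 18·t and substitute into x ≡ 4 (mod 6): 18·t ≡ 4 − 16 = -12 (mod 6).
    Divide the congruence (and modulus) by g = 6: 3·t ≡ -2 (mod 1).
    Modulo 1 every t works; take t = 0.
    Then x = 16 + 18·0 = 16, valid modulo lcm(18, 6) = 18: x ≡ 16 (mod 18).
  Combine with x ≡ 10 (mod 20): gcd(18, 20) = 2; 10 - 16 = -6, which IS divisible by 2, so compatible.
    Write x = 16 + 18·t and substitute into x ≡ 10 (mod 20): 18·t ≡ 10 − 16 = -6 (mod 20).
    Divide the congruence (and modulus) by g = 2: 9·t ≡ -3 (mod 10).
    Reduce coefficients mod 10: 9·t ≡ 7 (mod 10).
    The inverse of 9 mod 10 is 9 (since 9·9 = 81 = 8·10 + 1), so t ≡ 9·7 = 63 ≡ 3 (mod 10).
    Then x = 16 + 18·3 = 70, valid modulo lcm(18, 20) = 180: x ≡ 70 (mod 180).
Verify: 70 mod 18 = 16, 70 mod 6 = 4, 70 mod 20 = 10.

x ≡ 70 (mod 180).


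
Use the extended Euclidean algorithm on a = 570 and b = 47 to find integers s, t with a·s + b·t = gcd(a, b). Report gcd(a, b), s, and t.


Euclidean algorithm on (570, 47) — divide until remainder is 0:
  570 = 12 · 47 + 6
  47 = 7 · 6 + 5
  6 = 1 · 5 + 1
  5 = 5 · 1 + 0
gcd(570, 47) = 1.
Track Bezout coefficients alongside the remainders: start with r₀ = 570 = a·1 + b·0 (s = 1, t = 0) and r₁ = 47 = a·0 + b·1 (s = 0, t = 1); each new remainder r_{k+1} = r_{k-1} − q_k·r_k inherits s_{k+1} = s_{k-1} − q_k·s_k, t_{k+1} = t_{k-1} − q_k·t_k, so r_k = a·s_k + b·t_k at every step:
  q = 12: r = 6, s = 1 − 12·0 = 1, t = 0 − 12·1 = -12  (check: 570·1 + 47·(-12) = 6)
  q = 7: r = 5, s = 0 − 7·1 = -7, t = 1 − 7·(-12) = 85  (check: 570·(-7) + 47·85 = 5)
  q = 1: r = 1, s = 1 − 1·(-7) = 8, t = -12 − 1·85 = -97  (check: 570·8 + 47·(-97) = 1)
The row with r = 1 (the gcd) gives the Bezout coefficients s = 8, t = -97.
Result: 570 · (8) + 47 · (-97) = 1.

gcd(570, 47) = 1; s = 8, t = -97 (check: 570·8 + 47·(-97) = 1).


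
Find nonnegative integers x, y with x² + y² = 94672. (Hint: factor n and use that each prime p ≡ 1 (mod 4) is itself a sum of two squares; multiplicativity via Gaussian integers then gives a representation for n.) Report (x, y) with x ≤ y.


Step 1: Factor n = 94672 = 2^4 · 61 · 97.
Step 2: Check the mod-4 condition on each prime factor: 2 = 2 (special); 61 ≡ 1 (mod 4), exponent 1; 97 ≡ 1 (mod 4), exponent 1.
All primes ≡ 3 (mod 4) appear to even exponent (or don't appear), so by the two-squares theorem n IS expressible as a sum of two squares.
Step 3: Build a representation. Group n = k² · m with k = 4 and m = 61 · 97 = 5917 (a product of primes ≡ 1 (mod 4)); a representation of m scales to one of n via (k·x)² + (k·y)² = k²(x² + y²). Each prime p ≡ 1 (mod 4) is itself a sum of two squares; find a² by testing p − a² for a perfect square:
  61: 61 − 1² = 60, 61 − 2² = 57, 61 − 3² = 52, 61 − 4² = 45, 61 − 5² = 36 = 6² ⇒ 61 = 5² + 6².
  97: 97 − 1² = 96, 97 − 2² = 93, 97 − 3² = 88, 97 − 4² = 81 = 9² ⇒ 97 = 4² + 9².
  Combine using the Brahmagupta–Fibonacci identity (a² + b²)(c² + d²) = (ac − bd)² + (ad + bc)² = (ac + bd)² + (ad − bc)²:
  61 · 97 = 5917: from (5² + 6²)(4² + 9²), take (5·4 − 6·9, 5·9 + 6·4) = (20 − 54, 45 + 24) = (-34, 69); dropping signs (only squares matter) gives (34, 69); check 34² + 69² = 1156 + 4761 = 5917 ✓.
  Scale by k = 4: (4·34, 4·69) = (136, 276).
Step 4: Order so x ≤ y and verify: 136² + 276² = 18496 + 76176 = 94672 = n. ✓

n = 94672 = 136² + 276² (one valid representation with x ≤ y).


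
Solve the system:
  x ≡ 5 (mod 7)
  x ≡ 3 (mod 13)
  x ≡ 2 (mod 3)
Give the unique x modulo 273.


Moduli 7, 13, 3 are pairwise coprime; by CRT there is a unique solution modulo M = 7 · 13 · 3 = 273.
Solve pairwise, accumulating the modulus:
  Start with x ≡ 5 (mod 7).
  Combine with x ≡ 3 (mod 13): since gcd(7, 13) = 1, we get a unique residue mod 91.
    Write x = 5 + 7·t and substitute into x ≡ 3 (mod 13): 7·t ≡ 3 − 5 = -2 (mod 13).
    Reduce coefficients mod 13: 7·t ≡ 11 (mod 13).
    The inverse of 7 mod 13 is 2 (since 7·2 = 14 = 1·13 + 1), so t ≡ 2·11 = 22 ≡ 9 (mod 13).
    Then x = 5 + 7·9 = 68, valid modulo lcm(7, 13) = 91: x ≡ 68 (mod 91).
  Combine with x ≡ 2 (mod 3): since gcd(91, 3) = 1, we get a unique residue mod 273.
    Write x = 68 + 91·t and substitute into x ≡ 2 (mod 3): 91·t ≡ 2 − 68 = -66 (mod 3).
    Reduce coefficients mod 3: 1·t ≡ 0 (mod 3).
    So t ≡ 0 (mod 3).
    Then x = 68 + 91·0 = 68, valid modulo lcm(91, 3) = 273: x ≡ 68 (mod 273).
Verify: 68 mod 7 = 5 ✓, 68 mod 13 = 3 ✓, 68 mod 3 = 2 ✓.

x ≡ 68 (mod 273).


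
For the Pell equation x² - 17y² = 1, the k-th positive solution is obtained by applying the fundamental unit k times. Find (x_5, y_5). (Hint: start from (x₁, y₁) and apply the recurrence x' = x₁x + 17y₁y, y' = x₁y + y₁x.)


Step 1: Find the fundamental solution (x₁, y₁) of x² - 17y² = 1.
  Expand √17 as a continued fraction. a₀ = ⌊√17⌋ = 4; iterate m_{k+1} = d_k·a_k − m_k, d_{k+1} = (17 − m_{k+1}²)/d_k, a_{k+1} = ⌊(a₀ + m_{k+1})/d_{k+1}⌋ (starting m₀ = 0, d₀ = 1), with convergents p_k = a_k·p_{k-1} + p_{k-2}, q_k = a_k·q_{k-1} + q_{k-2} (p₋₁ = 1, q₋₁ = 0):
  k = 0: a₀ = 4; p₀/q₀ = 4/1; p₀² − 17·q₀² = 16 − 17 = -1.
  k = 1: m = 4, d = 1, a = ⌊(4 + 4)/1⌋ = 8; p/q = (8·4 + 1)/(8·1 + 0) = 33/8; p² − 17·q² = 1089 − 1088 = 1.
  The first convergent with p² − 17·q² = 1 gives the fundamental solution (x₁, y₁) = (33, 8).
Step 2: Apply the recurrence (x_{n+1}, y_{n+1}) = (x₁x_n + 17y₁y_n, x₁y_n + y₁x_n) repeatedly.
  From (x_1, y_1) = (33, 8): x_2 = 33·33 + 17·8·8 = 2177; y_2 = 33·8 + 8·33 = 528.
  From (x_2, y_2) = (2177, 528): x_3 = 33·2177 + 17·8·528 = 143649; y_3 = 33·528 + 8·2177 = 34840.
  From (x_3, y_3) = (143649, 34840): x_4 = 33·143649 + 17·8·34840 = 9478657; y_4 = 33·34840 + 8·143649 = 2298912.
  From (x_4, y_4) = (9478657, 2298912): x_5 = 33·9478657 + 17·8·2298912 = 625447713; y_5 = 33·2298912 + 8·9478657 = 151693352.
Step 3: Verify x_5² - 17·y_5² = 391184841696930369 - 391184841696930368 = 1 (should be 1). ✓

(x_1, y_1) = (33, 8); (x_5, y_5) = (625447713, 151693352).


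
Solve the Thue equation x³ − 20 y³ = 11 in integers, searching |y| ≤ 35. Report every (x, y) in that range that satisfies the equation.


The equation is x³ - 20y³ = 11. For fixed y, x³ = 20·y³ + 11, so a solution requires the RHS to be a perfect cube.
Strategy: iterate y from -35 to 35, compute RHS = 20·y³ + 11, and check whether it is a (positive or negative) perfect cube.
Check small values of y:
  y = 0: RHS = 11 is not a perfect cube.
  y = 1: RHS = 31 is not a perfect cube.
  y = -1: RHS = -9 is not a perfect cube.
  y = 2: RHS = 171 is not a perfect cube.
  y = -2: RHS = -149 is not a perfect cube.
  y = 3: RHS = 551 is not a perfect cube.
  y = -3: RHS = -529 is not a perfect cube.
Continuing the search up to |y| = 35 finds no solutions either.
No (x, y) in the scanned range satisfies the equation.

No integer solutions with |y| ≤ 35.


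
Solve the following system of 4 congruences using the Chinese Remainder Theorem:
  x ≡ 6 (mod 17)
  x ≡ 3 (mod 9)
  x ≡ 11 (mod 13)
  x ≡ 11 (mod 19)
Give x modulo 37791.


Product of moduli M = 17 · 9 · 13 · 19 = 37791.
Merge one congruence at a time:
  Start: x ≡ 6 (mod 17).
  Combine with x ≡ 3 (mod 9); new modulus lcm = 153.
    Write x = 6 + 17·t and substitute into x ≡ 3 (mod 9): 17·t ≡ 3 − 6 = -3 (mod 9).
    Reduce coefficients mod 9: 8·t ≡ 6 (mod 9).
    The inverse of 8 mod 9 is 8 (since 8·8 = 64 = 7·9 + 1), so t ≡ 8·6 = 48 ≡ 3 (mod 9).
    Then x = 6 + 17·3 = 57, valid modulo lcm(17, 9) = 153: x ≡ 57 (mod 153).
  Combine with x ≡ 11 (mod 13); new modulus lcm = 1989.
    Write x = 57 + 153·t and substitute into x ≡ 11 (mod 13): 153·t ≡ 11 − 57 = -46 (mod 13).
    Reduce coefficients mod 13: 10·t ≡ 6 (mod 13).
    The inverse of 10 mod 13 is 4 (since 10·4 = 40 = 3·13 + 1), so t ≡ 4·6 = 24 ≡ 11 (mod 13).
    Then x = 57 + 153·11 = 1740, valid modulo lcm(153, 13) = 1989: x ≡ 1740 (mod 1989).
  Combine with x ≡ 11 (mod 19); new modulus lcm = 37791.
    Write x = 1740 + 1989·t and substitute into x ≡ 11 (mod 19): 1989·t ≡ 11 − 1740 = -1729 (mod 19).
    Reduce coefficients mod 19: 13·t ≡ 0 (mod 19).
    The inverse of 13 mod 19 is 3 (since 13·3 = 39 = 2·19 + 1), so t ≡ 3·0 = 0 ≡ 0 (mod 19).
    Then x = 1740 + 1989·0 = 1740, valid modulo lcm(1989, 19) = 37791: x ≡ 1740 (mod 37791).
Verify against each original: 1740 mod 17 = 6, 1740 mod 9 = 3, 1740 mod 13 = 11, 1740 mod 19 = 11.

x ≡ 1740 (mod 37791).


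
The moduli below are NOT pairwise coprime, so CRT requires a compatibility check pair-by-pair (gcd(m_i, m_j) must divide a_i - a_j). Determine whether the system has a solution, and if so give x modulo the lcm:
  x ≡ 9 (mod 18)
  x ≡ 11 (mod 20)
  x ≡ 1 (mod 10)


Moduli 18, 20, 10 are not pairwise coprime, so CRT works modulo lcm(m_i) when all pairwise compatibility conditions hold.
Pairwise compatibility: gcd(m_i, m_j) must divide a_i - a_j for every pair.
Merge one congruence at a time:
  Start: x ≡ 9 (mod 18).
  Combine with x ≡ 11 (mod 20): gcd(18, 20) = 2; 11 - 9 = 2, which IS divisible by 2, so compatible.
    Write x = 9 + 18·t and substitute into x ≡ 11 (mod 20): 18·t ≡ 11 − 9 = 2 (mod 20).
    Divide the congruence (and modulus) by g = 2: 9·t ≡ 1 (mod 10).
    The inverse of 9 mod 10 is 9 (since 9·9 = 81 = 8·10 + 1), so t ≡ 9·1 = 9 ≡ 9 (mod 10).
    Then x = 9 + 18·9 = 171, valid modulo lcm(18, 20) = 180: x ≡ 171 (mod 180).
  Combine with x ≡ 1 (mod 10): gcd(180, 10) = 10; 1 - 171 = -170, which IS divisible by 10, so compatible.
    Write x = 171 + 180·t and substitute into x ≡ 1 (mod 10): 180·t ≡ 1 − 171 = -170 (mod 10).
    Divide the congruence (and modulus) by g = 10: 18·t ≡ -17 (mod 1).
    Modulo 1 every t works; take t = 0.
    Then x = 171 + 180·0 = 171, valid modulo lcm(180, 10) = 180: x ≡ 171 (mod 180).
Verify: 171 mod 18 = 9, 171 mod 20 = 11, 171 mod 10 = 1.

x ≡ 171 (mod 180).


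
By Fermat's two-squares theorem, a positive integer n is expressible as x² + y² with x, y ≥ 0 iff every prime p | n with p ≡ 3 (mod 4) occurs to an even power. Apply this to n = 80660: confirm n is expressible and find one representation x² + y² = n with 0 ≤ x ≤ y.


Step 1: Factor n = 80660 = 2^2 · 5 · 37 · 109.
Step 2: Check the mod-4 condition on each prime factor: 2 = 2 (special); 5 ≡ 1 (mod 4), exponent 1; 37 ≡ 1 (mod 4), exponent 1; 109 ≡ 1 (mod 4), exponent 1.
All primes ≡ 3 (mod 4) appear to even exponent (or don't appear), so by the two-squares theorem n IS expressible as a sum of two squares.
Step 3: Build a representation. Group n = k² · m with k = 2 and m = 5 · 37 · 109 = 20165 (a product of primes ≡ 1 (mod 4)); a representation of m scales to one of n via (k·x)² + (k·y)² = k²(x² + y²). Each prime p ≡ 1 (mod 4) is itself a sum of two squares; find a² by testing p − a² for a perfect square:
  5: 5 − 1² = 4 = 2² ⇒ 5 = 1² + 2².
  37: 37 − 1² = 36 = 6² ⇒ 37 = 1² + 6².
  109: 109 − 1² = 108, 109 − 2² = 105, 109 − 3² = 100 = 10² ⇒ 109 = 3² + 10².
  Combine using the Brahmagupta–Fibonacci identity (a² + b²)(c² + d²) = (ac − bd)² + (ad + bc)² = (ac + bd)² + (ad − bc)²:
  5 · 37 = 185: from (1² + 2²)(1² + 6²), take (1·1 − 2·6, 1·6 + 2·1) = (1 − 12, 6 + 2) = (-11, 8); dropping signs (only squares matter) gives (11, 8); check 11² + 8² = 121 + 64 = 185 ✓.
  185 · 109 = 20165: from (11² + 8²)(3² + 10²), take (11·3 − 8·10, 11·10 + 8·3) = (33 − 80, 110 + 24) = (-47, 134); dropping signs (only squares matter) gives (47, 134); check 47² + 134² = 2209 + 17956 = 20165 ✓.
  Scale by k = 2: (2·47, 2·134) = (94, 268).
Step 4: Order so x ≤ y and verify: 94² + 268² = 8836 + 71824 = 80660 = n. ✓

n = 80660 = 94² + 268² (one valid representation with x ≤ y).


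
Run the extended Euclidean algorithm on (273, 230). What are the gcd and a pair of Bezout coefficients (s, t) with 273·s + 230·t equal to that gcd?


Euclidean algorithm on (273, 230) — divide until remainder is 0:
  273 = 1 · 230 + 43
  230 = 5 · 43 + 15
  43 = 2 · 15 + 13
  15 = 1 · 13 + 2
  13 = 6 · 2 + 1
  2 = 2 · 1 + 0
gcd(273, 230) = 1.
Track Bezout coefficients alongside the remainders: start with r₀ = 273 = a·1 + b·0 (s = 1, t = 0) and r₁ = 230 = a·0 + b·1 (s = 0, t = 1); each new remainder r_{k+1} = r_{k-1} − q_k·r_k inherits s_{k+1} = s_{k-1} − q_k·s_k, t_{k+1} = t_{k-1} − q_k·t_k, so r_k = a·s_k + b·t_k at every step:
  q = 1: r = 43, s = 1 − 1·0 = 1, t = 0 − 1·1 = -1  (check: 273·1 + 230·(-1) = 43)
  q = 5: r = 15, s = 0 − 5·1 = -5, t = 1 − 5·(-1) = 6  (check: 273·(-5) + 230·6 = 15)
  q = 2: r = 13, s = 1 − 2·(-5) = 11, t = -1 − 2·6 = -13  (check: 273·11 + 230·(-13) = 13)
  q = 1: r = 2, s = -5 − 1·11 = -16, t = 6 − 1·(-13) = 19  (check: 273·(-16) + 230·19 = 2)
  q = 6: r = 1, s = 11 − 6·(-16) = 107, t = -13 − 6·19 = -127  (check: 273·107 + 230·(-127) = 1)
The row with r = 1 (the gcd) gives the Bezout coefficients s = 107, t = -127.
Result: 273 · (107) + 230 · (-127) = 1.

gcd(273, 230) = 1; s = 107, t = -127 (check: 273·107 + 230·(-127) = 1).


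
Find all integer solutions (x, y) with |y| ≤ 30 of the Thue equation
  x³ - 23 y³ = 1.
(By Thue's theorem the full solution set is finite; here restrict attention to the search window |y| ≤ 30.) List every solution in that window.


The equation is x³ - 23y³ = 1. For fixed y, x³ = 23·y³ + 1, so a solution requires the RHS to be a perfect cube.
Strategy: iterate y from -30 to 30, compute RHS = 23·y³ + 1, and check whether it is a (positive or negative) perfect cube.
Check small values of y:
  y = 0: RHS = 1 = (1)³ ⇒ x = 1 works.
  y = 1: RHS = 24 is not a perfect cube.
  y = -1: RHS = -22 is not a perfect cube.
  y = 2: RHS = 185 is not a perfect cube.
  y = -2: RHS = -183 is not a perfect cube.
  y = 3: RHS = 622 is not a perfect cube.
  y = -3: RHS = -620 is not a perfect cube.
Continuing the search up to |y| = 30 finds no further solutions beyond those listed.
Collected solutions: (1, 0).

Solutions (with |y| ≤ 30): (1, 0).


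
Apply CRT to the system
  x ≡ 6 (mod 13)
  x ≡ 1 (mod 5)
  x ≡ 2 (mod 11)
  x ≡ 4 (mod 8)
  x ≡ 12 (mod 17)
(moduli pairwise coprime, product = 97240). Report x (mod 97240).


Product of moduli M = 13 · 5 · 11 · 8 · 17 = 97240.
Merge one congruence at a time:
  Start: x ≡ 6 (mod 13).
  Combine with x ≡ 1 (mod 5); new modulus lcm = 65.
    Write x = 6 + 13·t and substitute into x ≡ 1 (mod 5): 13·t ≡ 1 − 6 = -5 (mod 5).
    Reduce coefficients mod 5: 3·t ≡ 0 (mod 5).
    The inverse of 3 mod 5 is 2 (since 3·2 = 6 = 1·5 + 1), so t ≡ 2·0 = 0 ≡ 0 (mod 5).
    Then x = 6 + 13·0 = 6, valid modulo lcm(13, 5) = 65: x ≡ 6 (mod 65).
  Combine with x ≡ 2 (mod 11); new modulus lcm = 715.
    Write x = 6 + 65·t and substitute into x ≡ 2 (mod 11): 65·t ≡ 2 − 6 = -4 (mod 11).
    Reduce coefficients mod 11: 10·t ≡ 7 (mod 11).
    The inverse of 10 mod 11 is 10 (since 10·10 = 100 = 9·11 + 1), so t ≡ 10·7 = 70 ≡ 4 (mod 11).
    Then x = 6 + 65·4 = 266, valid modulo lcm(65, 11) = 715: x ≡ 266 (mod 715).
  Combine with x ≡ 4 (mod 8); new modulus lcm = 5720.
    Write x = 266 + 715·t and substitute into x ≡ 4 (mod 8): 715·t ≡ 4 − 266 = -262 (mod 8).
    Reduce coefficients mod 8: 3·t ≡ 2 (mod 8).
    The inverse of 3 mod 8 is 3 (since 3·3 = 9 = 1·8 + 1), so t ≡ 3·2 = 6 ≡ 6 (mod 8).
    Then x = 266 + 715·6 = 4556, valid modulo lcm(715, 8) = 5720: x ≡ 4556 (mod 5720).
  Combine with x ≡ 12 (mod 17); new modulus lcm = 97240.
    Write x = 4556 + 5720·t and substitute into x ≡ 12 (mod 17): 5720·t ≡ 12 − 4556 = -4544 (mod 17).
    Reduce coefficients mod 17: 8·t ≡ 12 (mod 17).
    The inverse of 8 mod 17 is 15 (since 8·15 = 120 = 7·17 + 1), so t ≡ 15·12 = 180 ≡ 10 (mod 17).
    Then x = 4556 + 5720·10 = 61756, valid modulo lcm(5720, 17) = 97240: x ≡ 61756 (mod 97240).
Verify against each original: 61756 mod 13 = 6, 61756 mod 5 = 1, 61756 mod 11 = 2, 61756 mod 8 = 4, 61756 mod 17 = 12.

x ≡ 61756 (mod 97240).


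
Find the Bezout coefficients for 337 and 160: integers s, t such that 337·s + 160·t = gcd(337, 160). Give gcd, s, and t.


Euclidean algorithm on (337, 160) — divide until remainder is 0:
  337 = 2 · 160 + 17
  160 = 9 · 17 + 7
  17 = 2 · 7 + 3
  7 = 2 · 3 + 1
  3 = 3 · 1 + 0
gcd(337, 160) = 1.
Track Bezout coefficients alongside the remainders: start with r₀ = 337 = a·1 + b·0 (s = 1, t = 0) and r₁ = 160 = a·0 + b·1 (s = 0, t = 1); each new remainder r_{k+1} = r_{k-1} − q_k·r_k inherits s_{k+1} = s_{k-1} − q_k·s_k, t_{k+1} = t_{k-1} − q_k·t_k, so r_k = a·s_k + b·t_k at every step:
  q = 2: r = 17, s = 1 − 2·0 = 1, t = 0 − 2·1 = -2  (check: 337·1 + 160·(-2) = 17)
  q = 9: r = 7, s = 0 − 9·1 = -9, t = 1 − 9·(-2) = 19  (check: 337·(-9) + 160·19 = 7)
  q = 2: r = 3, s = 1 − 2·(-9) = 19, t = -2 − 2·19 = -40  (check: 337·19 + 160·(-40) = 3)
  q = 2: r = 1, s = -9 − 2·19 = -47, t = 19 − 2·(-40) = 99  (check: 337·(-47) + 160·99 = 1)
The row with r = 1 (the gcd) gives the Bezout coefficients s = -47, t = 99.
Result: 337 · (-47) + 160 · (99) = 1.

gcd(337, 160) = 1; s = -47, t = 99 (check: 337·(-47) + 160·99 = 1).


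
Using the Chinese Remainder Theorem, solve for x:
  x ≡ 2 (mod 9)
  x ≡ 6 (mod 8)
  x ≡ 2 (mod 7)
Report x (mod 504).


Moduli 9, 8, 7 are pairwise coprime; by CRT there is a unique solution modulo M = 9 · 8 · 7 = 504.
Solve pairwise, accumulating the modulus:
  Start with x ≡ 2 (mod 9).
  Combine with x ≡ 6 (mod 8): since gcd(9, 8) = 1, we get a unique residue mod 72.
    Write x = 2 + 9·t and substitute into x ≡ 6 (mod 8): 9·t ≡ 6 − 2 = 4 (mod 8).
    Reduce coefficients mod 8: 1·t ≡ 4 (mod 8).
    So t ≡ 4 (mod 8).
    Then x = 2 + 9·4 = 38, valid modulo lcm(9, 8) = 72: x ≡ 38 (mod 72).
  Combine with x ≡ 2 (mod 7): since gcd(72, 7) = 1, we get a unique residue mod 504.
    Write x = 38 + 72·t and substitute into x ≡ 2 (mod 7): 72·t ≡ 2 − 38 = -36 (mod 7).
    Reduce coefficients mod 7: 2·t ≡ 6 (mod 7).
    The inverse of 2 mod 7 is 4 (since 2·4 = 8 = 1·7 + 1), so t ≡ 4·6 = 24 ≡ 3 (mod 7).
    Then x = 38 + 72·3 = 254, valid modulo lcm(72, 7) = 504: x ≡ 254 (mod 504).
Verify: 254 mod 9 = 2 ✓, 254 mod 8 = 6 ✓, 254 mod 7 = 2 ✓.

x ≡ 254 (mod 504).


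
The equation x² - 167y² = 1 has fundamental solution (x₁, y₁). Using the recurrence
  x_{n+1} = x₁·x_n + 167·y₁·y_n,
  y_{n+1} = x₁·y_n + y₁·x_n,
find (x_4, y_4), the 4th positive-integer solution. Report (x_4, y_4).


Step 1: Find the fundamental solution (x₁, y₁) of x² - 167y² = 1.
  Expand √167 as a continued fraction. a₀ = ⌊√167⌋ = 12; iterate m_{k+1} = d_k·a_k − m_k, d_{k+1} = (167 − m_{k+1}²)/d_k, a_{k+1} = ⌊(a₀ + m_{k+1})/d_{k+1}⌋ (starting m₀ = 0, d₀ = 1), with convergents p_k = a_k·p_{k-1} + p_{k-2}, q_k = a_k·q_{k-1} + q_{k-2} (p₋₁ = 1, q₋₁ = 0):
  k = 0: a₀ = 12; p₀/q₀ = 12/1; p₀² − 167·q₀² = 144 − 167 = -23.
  k = 1: m = 12, d = 23, a = ⌊(12 + 12)/23⌋ = 1; p/q = (1·12 + 1)/(1·1 + 0) = 13/1; p² − 167·q² = 169 − 167 = 2.
  k = 2: m = 11, d = 2, a = ⌊(12 + 11)/2⌋ = 11; p/q = (11·13 + 12)/(11·1 + 1) = 155/12; p² − 167·q² = 24025 − 24048 = -23.
  k = 3: m = 11, d = 23, a = ⌊(12 + 11)/23⌋ = 1; p/q = (1·155 + 13)/(1·12 + 1) = 168/13; p² − 167·q² = 28224 − 28223 = 1.
  The first convergent with p² − 167·q² = 1 gives the fundamental solution (x₁, y₁) = (168, 13).
Step 2: Apply the recurrence (x_{n+1}, y_{n+1}) = (x₁x_n + 167y₁y_n, x₁y_n + y₁x_n) repeatedly.
  From (x_1, y_1) = (168, 13): x_2 = 168·168 + 167·13·13 = 56447; y_2 = 168·13 + 13·168 = 4368.
  From (x_2, y_2) = (56447, 4368): x_3 = 168·56447 + 167·13·4368 = 18966024; y_3 = 168·4368 + 13·56447 = 1467635.
  From (x_3, y_3) = (18966024, 1467635): x_4 = 168·18966024 + 167·13·1467635 = 6372527617; y_4 = 168·1467635 + 13·18966024 = 493120992.
Step 3: Verify x_4² - 167·y_4² = 40609108229427698689 - 40609108229427698688 = 1 (should be 1). ✓

(x_1, y_1) = (168, 13); (x_4, y_4) = (6372527617, 493120992).


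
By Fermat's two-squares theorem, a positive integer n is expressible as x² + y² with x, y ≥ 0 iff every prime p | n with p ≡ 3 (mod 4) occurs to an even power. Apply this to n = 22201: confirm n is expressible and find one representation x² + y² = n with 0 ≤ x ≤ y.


Step 1: Factor n = 22201 = 149^2.
Step 2: Check the mod-4 condition on each prime factor: 149 ≡ 1 (mod 4), exponent 2.
All primes ≡ 3 (mod 4) appear to even exponent (or don't appear), so by the two-squares theorem n IS expressible as a sum of two squares.
Step 3: Build a representation. Here n = 149 · 149 is a product of primes ≡ 1 (mod 4). Each prime p ≡ 1 (mod 4) is itself a sum of two squares; find a² by testing p − a² for a perfect square:
  149: 149 − 1² = 148, 149 − 2² = 145, 149 − 3² = 140, 149 − 4² = 133, 149 − 5² = 124, 149 − 6² = 113, 149 − 7² = 100 = 10² ⇒ 149 = 7² + 10².
  Combine using the Brahmagupta–Fibonacci identity (a² + b²)(c² + d²) = (ac − bd)² + (ad + bc)² = (ac + bd)² + (ad − bc)²:
  149 · 149 = 22201: from (7² + 10²)(7² + 10²), take (7·7 − 10·10, 7·10 + 10·7) = (49 − 100, 70 + 70) = (-51, 140); dropping signs (only squares matter) gives (51, 140); check 51² + 140² = 2601 + 19600 = 22201 ✓.
Step 4: Order so x ≤ y and verify: 51² + 140² = 2601 + 19600 = 22201 = n. ✓

n = 22201 = 51² + 140² (one valid representation with x ≤ y).


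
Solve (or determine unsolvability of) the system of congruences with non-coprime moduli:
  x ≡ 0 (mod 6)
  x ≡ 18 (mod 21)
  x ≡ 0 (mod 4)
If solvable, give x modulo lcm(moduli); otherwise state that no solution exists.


Moduli 6, 21, 4 are not pairwise coprime, so CRT works modulo lcm(m_i) when all pairwise compatibility conditions hold.
Pairwise compatibility: gcd(m_i, m_j) must divide a_i - a_j for every pair.
Merge one congruence at a time:
  Start: x ≡ 0 (mod 6).
  Combine with x ≡ 18 (mod 21): gcd(6, 21) = 3; 18 - 0 = 18, which IS divisible by 3, so compatible.
    Write x = 0 + 6·t and substitute into x ≡ 18 (mod 21): 6·t ≡ 18 − 0 = 18 (mod 21).
    Divide the congruence (and modulus) by g = 3: 2·t ≡ 6 (mod 7).
    The inverse of 2 mod 7 is 4 (since 2·4 = 8 = 1·7 + 1), so t ≡ 4·6 = 24 ≡ 3 (mod 7).
    Then x = 0 + 6·3 = 18, valid modulo lcm(6, 21) = 42: x ≡ 18 (mod 42).
  Combine with x ≡ 0 (mod 4): gcd(42, 4) = 2; 0 - 18 = -18, which IS divisible by 2, so compatible.
    Write x = 18 + 42·t and substitute into x ≡ 0 (mod 4): 42·t ≡ 0 − 18 = -18 (mod 4).
    Divide the congruence (and modulus) by g = 2: 21·t ≡ -9 (mod 2).
    Reduce coefficients mod 2: 1·t ≡ 1 (mod 2).
    So t ≡ 1 (mod 2).
    Then x = 18 + 42·1 = 60, valid modulo lcm(42, 4) = 84: x ≡ 60 (mod 84).
Verify: 60 mod 6 = 0, 60 mod 21 = 18, 60 mod 4 = 0.

x ≡ 60 (mod 84).


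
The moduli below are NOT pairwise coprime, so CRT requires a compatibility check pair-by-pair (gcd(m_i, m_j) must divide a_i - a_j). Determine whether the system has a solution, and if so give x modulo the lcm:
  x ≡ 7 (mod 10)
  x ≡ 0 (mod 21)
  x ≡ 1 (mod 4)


Moduli 10, 21, 4 are not pairwise coprime, so CRT works modulo lcm(m_i) when all pairwise compatibility conditions hold.
Pairwise compatibility: gcd(m_i, m_j) must divide a_i - a_j for every pair.
Merge one congruence at a time:
  Start: x ≡ 7 (mod 10).
  Combine with x ≡ 0 (mod 21): gcd(10, 21) = 1; 0 - 7 = -7, which IS divisible by 1, so compatible.
    Write x = 7 + 10·t and substitute into x ≡ 0 (mod 21): 10·t ≡ 0 − 7 = -7 (mod 21).
    Reduce coefficients mod 21: 10·t ≡ 14 (mod 21).
    The inverse of 10 mod 21 is 19 (since 10·19 = 190 = 9·21 + 1), so t ≡ 19·14 = 266 ≡ 14 (mod 21).
    Then x = 7 + 10·14 = 147, valid modulo lcm(10, 21) = 210: x ≡ 147 (mod 210).
  Combine with x ≡ 1 (mod 4): gcd(210, 4) = 2; 1 - 147 = -146, which IS divisible by 2, so compatible.
    Write x = 147 + 210·t and substitute into x ≡ 1 (mod 4): 210·t ≡ 1 − 147 = -146 (mod 4).
    Divide the congruence (and modulus) by g = 2: 105·t ≡ -73 (mod 2).
    Reduce coefficients mod 2: 1·t ≡ 1 (mod 2).
    So t ≡ 1 (mod 2).
    Then x = 147 + 210·1 = 357, valid modulo lcm(210, 4) = 420: x ≡ 357 (mod 420).
Verify: 357 mod 10 = 7, 357 mod 21 = 0, 357 mod 4 = 1.

x ≡ 357 (mod 420).


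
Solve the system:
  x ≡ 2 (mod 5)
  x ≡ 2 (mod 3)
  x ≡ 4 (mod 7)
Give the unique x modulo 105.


Moduli 5, 3, 7 are pairwise coprime; by CRT there is a unique solution modulo M = 5 · 3 · 7 = 105.
Solve pairwise, accumulating the modulus:
  Start with x ≡ 2 (mod 5).
  Combine with x ≡ 2 (mod 3): since gcd(5, 3) = 1, we get a unique residue mod 15.
    Write x = 2 + 5·t and substitute into x ≡ 2 (mod 3): 5·t ≡ 2 − 2 = 0 (mod 3).
    Reduce coefficients mod 3: 2·t ≡ 0 (mod 3).
    The inverse of 2 mod 3 is 2 (since 2·2 = 4 = 1·3 + 1), so t ≡ 2·0 = 0 ≡ 0 (mod 3).
    Then x = 2 + 5·0 = 2, valid modulo lcm(5, 3) = 15: x ≡ 2 (mod 15).
  Combine with x ≡ 4 (mod 7): since gcd(15, 7) = 1, we get a unique residue mod 105.
    Write x = 2 + 15·t and substitute into x ≡ 4 (mod 7): 15·t ≡ 4 − 2 = 2 (mod 7).
    Reduce coefficients mod 7: 1·t ≡ 2 (mod 7).
    So t ≡ 2 (mod 7).
    Then x = 2 + 15·2 = 32, valid modulo lcm(15, 7) = 105: x ≡ 32 (mod 105).
Verify: 32 mod 5 = 2 ✓, 32 mod 3 = 2 ✓, 32 mod 7 = 4 ✓.

x ≡ 32 (mod 105).


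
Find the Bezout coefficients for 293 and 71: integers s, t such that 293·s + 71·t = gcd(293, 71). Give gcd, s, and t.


Euclidean algorithm on (293, 71) — divide until remainder is 0:
  293 = 4 · 71 + 9
  71 = 7 · 9 + 8
  9 = 1 · 8 + 1
  8 = 8 · 1 + 0
gcd(293, 71) = 1.
Track Bezout coefficients alongside the remainders: start with r₀ = 293 = a·1 + b·0 (s = 1, t = 0) and r₁ = 71 = a·0 + b·1 (s = 0, t = 1); each new remainder r_{k+1} = r_{k-1} − q_k·r_k inherits s_{k+1} = s_{k-1} − q_k·s_k, t_{k+1} = t_{k-1} − q_k·t_k, so r_k = a·s_k + b·t_k at every step:
  q = 4: r = 9, s = 1 − 4·0 = 1, t = 0 − 4·1 = -4  (check: 293·1 + 71·(-4) = 9)
  q = 7: r = 8, s = 0 − 7·1 = -7, t = 1 − 7·(-4) = 29  (check: 293·(-7) + 71·29 = 8)
  q = 1: r = 1, s = 1 − 1·(-7) = 8, t = -4 − 1·29 = -33  (check: 293·8 + 71·(-33) = 1)
The row with r = 1 (the gcd) gives the Bezout coefficients s = 8, t = -33.
Result: 293 · (8) + 71 · (-33) = 1.

gcd(293, 71) = 1; s = 8, t = -33 (check: 293·8 + 71·(-33) = 1).


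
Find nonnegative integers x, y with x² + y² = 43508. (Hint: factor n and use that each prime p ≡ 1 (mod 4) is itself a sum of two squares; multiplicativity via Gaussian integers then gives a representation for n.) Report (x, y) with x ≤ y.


Step 1: Factor n = 43508 = 2^2 · 73 · 149.
Step 2: Check the mod-4 condition on each prime factor: 2 = 2 (special); 73 ≡ 1 (mod 4), exponent 1; 149 ≡ 1 (mod 4), exponent 1.
All primes ≡ 3 (mod 4) appear to even exponent (or don't appear), so by the two-squares theorem n IS expressible as a sum of two squares.
Step 3: Build a representation. Group n = k² · m with k = 2 and m = 73 · 149 = 10877 (a product of primes ≡ 1 (mod 4)); a representation of m scales to one of n via (k·x)² + (k·y)² = k²(x² + y²). Each prime p ≡ 1 (mod 4) is itself a sum of two squares; find a² by testing p − a² for a perfect square:
  73: 73 − 1² = 72, 73 − 2² = 69, 73 − 3² = 64 = 8² ⇒ 73 = 3² + 8².
  149: 149 − 1² = 148, 149 − 2² = 145, 149 − 3² = 140, 149 − 4² = 133, 149 − 5² = 124, 149 − 6² = 113, 149 − 7² = 100 = 10² ⇒ 149 = 7² + 10².
  Combine using the Brahmagupta–Fibonacci identity (a² + b²)(c² + d²) = (ac − bd)² + (ad + bc)² = (ac + bd)² + (ad − bc)²:
  73 · 149 = 10877: from (3² + 8²)(7² + 10²), take (3·7 − 8·10, 3·10 + 8·7) = (21 − 80, 30 + 56) = (-59, 86); dropping signs (only squares matter) gives (59, 86); check 59² + 86² = 3481 + 7396 = 10877 ✓.
  Scale by k = 2: (2·59, 2·86) = (118, 172).
Step 4: Order so x ≤ y and verify: 118² + 172² = 13924 + 29584 = 43508 = n. ✓

n = 43508 = 118² + 172² (one valid representation with x ≤ y).


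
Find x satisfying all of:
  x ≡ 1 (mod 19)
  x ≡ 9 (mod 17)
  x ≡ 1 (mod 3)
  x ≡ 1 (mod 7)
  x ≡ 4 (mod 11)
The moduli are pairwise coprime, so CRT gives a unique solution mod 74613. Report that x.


Product of moduli M = 19 · 17 · 3 · 7 · 11 = 74613.
Merge one congruence at a time:
  Start: x ≡ 1 (mod 19).
  Combine with x ≡ 9 (mod 17); new modulus lcm = 323.
    Write x = 1 + 19·t and substitute into x ≡ 9 (mod 17): 19·t ≡ 9 − 1 = 8 (mod 17).
    Reduce coefficients mod 17: 2·t ≡ 8 (mod 17).
    The inverse of 2 mod 17 is 9 (since 2·9 = 18 = 1·17 + 1), so t ≡ 9·8 = 72 ≡ 4 (mod 17).
    Then x = 1 + 19·4 = 77, valid modulo lcm(19, 17) = 323: x ≡ 77 (mod 323).
  Combine with x ≡ 1 (mod 3); new modulus lcm = 969.
    Write x = 77 + 323·t and substitute into x ≡ 1 (mod 3): 323·t ≡ 1 − 77 = -76 (mod 3).
    Reduce coefficients mod 3: 2·t ≡ 2 (mod 3).
    The inverse of 2 mod 3 is 2 (since 2·2 = 4 = 1·3 + 1), so t ≡ 2·2 = 4 ≡ 1 (mod 3).
    Then x = 77 + 323·1 = 400, valid modulo lcm(323, 3) = 969: x ≡ 400 (mod 969).
  Combine with x ≡ 1 (mod 7); new modulus lcm = 6783.
    Write x = 400 + 969·t and substitute into x ≡ 1 (mod 7): 969·t ≡ 1 − 400 = -399 (mod 7).
    Reduce coefficients mod 7: 3·t ≡ 0 (mod 7).
    The inverse of 3 mod 7 is 5 (since 3·5 = 15 = 2·7 + 1), so t ≡ 5·0 = 0 ≡ 0 (mod 7).
    Then x = 400 + 969·0 = 400, valid modulo lcm(969, 7) = 6783: x ≡ 400 (mod 6783).
  Combine with x ≡ 4 (mod 11); new modulus lcm = 74613.
    Write x = 400 + 6783·t and substitute into x ≡ 4 (mod 11): 6783·t ≡ 4 − 400 = -396 (mod 11).
    Reduce coefficients mod 11: 7·t ≡ 0 (mod 11).
    The inverse of 7 mod 11 is 8 (since 7·8 = 56 = 5·11 + 1), so t ≡ 8·0 = 0 ≡ 0 (mod 11).
    Then x = 400 + 6783·0 = 400, valid modulo lcm(6783, 11) = 74613: x ≡ 400 (mod 74613).
Verify against each original: 400 mod 19 = 1, 400 mod 17 = 9, 400 mod 3 = 1, 400 mod 7 = 1, 400 mod 11 = 4.

x ≡ 400 (mod 74613).


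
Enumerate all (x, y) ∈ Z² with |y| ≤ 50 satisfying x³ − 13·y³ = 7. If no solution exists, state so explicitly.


The equation is x³ - 13y³ = 7. For fixed y, x³ = 13·y³ + 7, so a solution requires the RHS to be a perfect cube.
Strategy: iterate y from -50 to 50, compute RHS = 13·y³ + 7, and check whether it is a (positive or negative) perfect cube.
Check small values of y:
  y = 0: RHS = 7 is not a perfect cube.
  y = 1: RHS = 20 is not a perfect cube.
  y = -1: RHS = -6 is not a perfect cube.
  y = 2: RHS = 111 is not a perfect cube.
  y = -2: RHS = -97 is not a perfect cube.
  y = 3: RHS = 358 is not a perfect cube.
  y = -3: RHS = -344 is not a perfect cube.
Continuing the search up to |y| = 50 finds no solutions either.
No (x, y) in the scanned range satisfies the equation.

No integer solutions with |y| ≤ 50.


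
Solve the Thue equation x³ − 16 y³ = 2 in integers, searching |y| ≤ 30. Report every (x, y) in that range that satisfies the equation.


The equation is x³ - 16y³ = 2. For fixed y, x³ = 16·y³ + 2, so a solution requires the RHS to be a perfect cube.
Strategy: iterate y from -30 to 30, compute RHS = 16·y³ + 2, and check whether it is a (positive or negative) perfect cube.
Check small values of y:
  y = 0: RHS = 2 is not a perfect cube.
  y = 1: RHS = 18 is not a perfect cube.
  y = -1: RHS = -14 is not a perfect cube.
  y = 2: RHS = 130 is not a perfect cube.
  y = -2: RHS = -126 is not a perfect cube.
  y = 3: RHS = 434 is not a perfect cube.
  y = -3: RHS = -430 is not a perfect cube.
Continuing the search up to |y| = 30 finds no solutions either.
No (x, y) in the scanned range satisfies the equation.

No integer solutions with |y| ≤ 30.


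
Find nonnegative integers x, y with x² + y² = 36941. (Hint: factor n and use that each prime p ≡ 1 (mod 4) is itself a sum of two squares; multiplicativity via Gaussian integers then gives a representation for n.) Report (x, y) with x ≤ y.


Step 1: Factor n = 36941 = 17 · 41 · 53.
Step 2: Check the mod-4 condition on each prime factor: 17 ≡ 1 (mod 4), exponent 1; 41 ≡ 1 (mod 4), exponent 1; 53 ≡ 1 (mod 4), exponent 1.
All primes ≡ 3 (mod 4) appear to even exponent (or don't appear), so by the two-squares theorem n IS expressible as a sum of two squares.
Step 3: Build a representation. Here n = 17 · 41 · 53 is a product of primes ≡ 1 (mod 4). Each prime p ≡ 1 (mod 4) is itself a sum of two squares; find a² by testing p − a² for a perfect square:
  17: 17 − 1² = 16 = 4² ⇒ 17 = 1² + 4².
  41: 41 − 1² = 40, 41 − 2² = 37, 41 − 3² = 32, 41 − 4² = 25 = 5² ⇒ 41 = 4² + 5².
  53: 53 − 1² = 52, 53 − 2² = 49 = 7² ⇒ 53 = 2² + 7².
  Combine using the Brahmagupta–Fibonacci identity (a² + b²)(c² + d²) = (ac − bd)² + (ad + bc)² = (ac + bd)² + (ad − bc)²:
  17 · 41 = 697: from (1² + 4²)(4² + 5²), take (1·4 − 4·5, 1·5 + 4·4) = (4 − 20, 5 + 16) = (-16, 21); dropping signs (only squares matter) gives (16, 21); check 16² + 21² = 256 + 441 = 697 ✓.
  697 · 53 = 36941: from (16² + 21²)(2² + 7²), take (16·2 − 21·7, 16·7 + 21·2) = (32 − 147, 112 + 42) = (-115, 154); dropping signs (only squares matter) gives (115, 154); check 115² + 154² = 13225 + 23716 = 36941 ✓.
Step 4: Order so x ≤ y and verify: 115² + 154² = 13225 + 23716 = 36941 = n. ✓

n = 36941 = 115² + 154² (one valid representation with x ≤ y).


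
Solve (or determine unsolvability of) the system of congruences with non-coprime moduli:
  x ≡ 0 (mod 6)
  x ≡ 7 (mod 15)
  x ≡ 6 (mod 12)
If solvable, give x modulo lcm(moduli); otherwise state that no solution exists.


Moduli 6, 15, 12 are not pairwise coprime, so CRT works modulo lcm(m_i) when all pairwise compatibility conditions hold.
Pairwise compatibility: gcd(m_i, m_j) must divide a_i - a_j for every pair.
Merge one congruence at a time:
  Start: x ≡ 0 (mod 6).
  Combine with x ≡ 7 (mod 15): gcd(6, 15) = 3, and 7 - 0 = 7 is NOT divisible by 3.
    ⇒ system is inconsistent (no integer solution).

No solution (the system is inconsistent).


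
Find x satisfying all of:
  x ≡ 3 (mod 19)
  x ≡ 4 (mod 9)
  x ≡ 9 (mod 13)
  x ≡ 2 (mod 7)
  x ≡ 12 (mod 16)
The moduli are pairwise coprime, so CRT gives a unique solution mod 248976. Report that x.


Product of moduli M = 19 · 9 · 13 · 7 · 16 = 248976.
Merge one congruence at a time:
  Start: x ≡ 3 (mod 19).
  Combine with x ≡ 4 (mod 9); new modulus lcm = 171.
    Write x = 3 + 19·t and substitute into x ≡ 4 (mod 9): 19·t ≡ 4 − 3 = 1 (mod 9).
    Reduce coefficients mod 9: 1·t ≡ 1 (mod 9).
    So t ≡ 1 (mod 9).
    Then x = 3 + 19·1 = 22, valid modulo lcm(19, 9) = 171: x ≡ 22 (mod 171).
  Combine with x ≡ 9 (mod 13); new modulus lcm = 2223.
    Write x = 22 + 171·t and substitute into x ≡ 9 (mod 13): 171·t ≡ 9 − 22 = -13 (mod 13).
    Reduce coefficients mod 13: 2·t ≡ 0 (mod 13).
    The inverse of 2 mod 13 is 7 (since 2·7 = 14 = 1·13 + 1), so t ≡ 7·0 = 0 ≡ 0 (mod 13).
    Then x = 22 + 171·0 = 22, valid modulo lcm(171, 13) = 2223: x ≡ 22 (mod 2223).
  Combine with x ≡ 2 (mod 7); new modulus lcm = 15561.
    Write x = 22 + 2223·t and substitute into x ≡ 2 (mod 7): 2223·t ≡ 2 − 22 = -20 (mod 7).
    Reduce coefficients mod 7: 4·t ≡ 1 (mod 7).
    The inverse of 4 mod 7 is 2 (since 4·2 = 8 = 1·7 + 1), so t ≡ 2·1 = 2 ≡ 2 (mod 7).
    Then x = 22 + 2223·2 = 4468, valid modulo lcm(2223, 7) = 15561: x ≡ 4468 (mod 15561).
  Combine with x ≡ 12 (mod 16); new modulus lcm = 248976.
    Write x = 4468 + 15561·t and substitute into x ≡ 12 (mod 16): 15561·t ≡ 12 − 4468 = -4456 (mod 16).
    Reduce coefficients mod 16: 9·t ≡ 8 (mod 16).
    The inverse of 9 mod 16 is 9 (since 9·9 = 81 = 5·16 + 1), so t ≡ 9·8 = 72 ≡ 8 (mod 16).
    Then x = 4468 + 15561·8 = 128956, valid modulo lcm(15561, 16) = 248976: x ≡ 128956 (mod 248976).
Verify against each original: 128956 mod 19 = 3, 128956 mod 9 = 4, 128956 mod 13 = 9, 128956 mod 7 = 2, 128956 mod 16 = 12.

x ≡ 128956 (mod 248976).
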